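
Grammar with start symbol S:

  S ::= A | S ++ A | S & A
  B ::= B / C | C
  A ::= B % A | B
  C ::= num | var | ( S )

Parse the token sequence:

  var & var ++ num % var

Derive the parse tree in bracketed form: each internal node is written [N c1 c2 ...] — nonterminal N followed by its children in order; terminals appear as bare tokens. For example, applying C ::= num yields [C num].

S
S ++ A
S & A ++ A
A & A ++ A
B & A ++ A
C & A ++ A
var & A ++ A
var & B ++ A
var & C ++ A
var & var ++ A
var & var ++ B % A
var & var ++ C % A
var & var ++ num % A
var & var ++ num % B
var & var ++ num % C
var & var ++ num % var

[S [S [S [A [B [C var]]]] & [A [B [C var]]]] ++ [A [B [C num]] % [A [B [C var]]]]]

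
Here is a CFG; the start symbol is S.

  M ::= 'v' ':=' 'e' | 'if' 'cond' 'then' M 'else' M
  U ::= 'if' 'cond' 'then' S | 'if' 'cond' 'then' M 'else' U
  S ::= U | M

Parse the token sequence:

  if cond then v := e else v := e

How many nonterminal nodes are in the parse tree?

[S [M if cond then [M v := e] else [M v := e]]]

4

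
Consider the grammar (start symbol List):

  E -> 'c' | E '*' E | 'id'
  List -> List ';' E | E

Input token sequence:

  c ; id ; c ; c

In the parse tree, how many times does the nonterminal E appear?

[List [List [List [List [E c]] ; [E id]] ; [E c]] ; [E c]]

4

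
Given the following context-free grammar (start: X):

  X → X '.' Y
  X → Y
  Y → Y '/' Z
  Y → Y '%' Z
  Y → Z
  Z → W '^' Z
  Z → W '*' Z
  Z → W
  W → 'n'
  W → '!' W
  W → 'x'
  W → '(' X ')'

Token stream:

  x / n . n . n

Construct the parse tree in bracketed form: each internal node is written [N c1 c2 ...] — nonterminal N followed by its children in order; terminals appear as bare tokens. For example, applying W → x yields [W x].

[X [X [X [Y [Y [Z [W x]]] / [Z [W n]]]] . [Y [Z [W n]]]] . [Y [Z [W n]]]]

X
X . Y
X . Y . Y
Y . Y . Y
Y / Z . Y . Y
Z / Z . Y . Y
W / Z . Y . Y
x / Z . Y . Y
x / W . Y . Y
x / n . Y . Y
x / n . Z . Y
x / n . W . Y
x / n . n . Y
x / n . n . Z
x / n . n . W
x / n . n . n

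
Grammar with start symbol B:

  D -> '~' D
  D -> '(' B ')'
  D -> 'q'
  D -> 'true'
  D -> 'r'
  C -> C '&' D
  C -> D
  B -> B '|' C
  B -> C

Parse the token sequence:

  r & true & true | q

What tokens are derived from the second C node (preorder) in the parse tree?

[B [B [C [C [C [D r]] & [D true]] & [D true]]] | [C [D q]]]

r & true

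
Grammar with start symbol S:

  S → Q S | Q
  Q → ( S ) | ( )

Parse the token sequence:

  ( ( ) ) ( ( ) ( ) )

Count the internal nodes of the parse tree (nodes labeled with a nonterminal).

10

[S [Q ( [S [Q ( )]] )] [S [Q ( [S [Q ( )] [S [Q ( )]]] )]]]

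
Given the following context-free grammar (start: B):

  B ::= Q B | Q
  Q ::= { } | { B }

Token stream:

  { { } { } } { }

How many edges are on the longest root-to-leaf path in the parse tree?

[B [Q { [B [Q { }] [B [Q { }]]] }] [B [Q { }]]]

5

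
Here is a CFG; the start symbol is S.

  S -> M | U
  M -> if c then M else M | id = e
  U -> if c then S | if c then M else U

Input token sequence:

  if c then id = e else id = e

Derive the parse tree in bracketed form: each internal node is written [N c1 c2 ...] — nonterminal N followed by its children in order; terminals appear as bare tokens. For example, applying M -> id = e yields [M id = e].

[S [M if c then [M id = e] else [M id = e]]]

S
M
if c then M else M
if c then id = e else M
if c then id = e else id = e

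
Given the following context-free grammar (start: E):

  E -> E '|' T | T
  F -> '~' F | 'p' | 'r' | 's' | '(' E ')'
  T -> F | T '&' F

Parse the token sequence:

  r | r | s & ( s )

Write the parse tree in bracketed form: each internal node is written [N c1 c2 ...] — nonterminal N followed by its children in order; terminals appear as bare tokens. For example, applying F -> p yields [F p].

[E [E [E [T [F r]]] | [T [F r]]] | [T [T [F s]] & [F ( [E [T [F s]]] )]]]

E
E | T
E | T | T
T | T | T
F | T | T
r | T | T
r | F | T
r | r | T
r | r | T & F
r | r | F & F
r | r | s & F
r | r | s & ( E )
r | r | s & ( T )
r | r | s & ( F )
r | r | s & ( s )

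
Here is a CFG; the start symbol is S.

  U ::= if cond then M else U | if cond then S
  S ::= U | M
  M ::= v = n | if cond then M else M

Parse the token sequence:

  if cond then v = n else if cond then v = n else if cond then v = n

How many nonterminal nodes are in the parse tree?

8

[S [U if cond then [M v = n] else [U if cond then [M v = n] else [U if cond then [S [M v = n]]]]]]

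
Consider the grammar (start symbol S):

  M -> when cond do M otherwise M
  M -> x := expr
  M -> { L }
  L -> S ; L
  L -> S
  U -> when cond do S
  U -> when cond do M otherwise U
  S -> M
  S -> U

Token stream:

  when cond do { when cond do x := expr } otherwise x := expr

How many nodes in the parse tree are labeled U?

[S [M when cond do [M { [L [S [U when cond do [S [M x := expr]]]]] }] otherwise [M x := expr]]]

1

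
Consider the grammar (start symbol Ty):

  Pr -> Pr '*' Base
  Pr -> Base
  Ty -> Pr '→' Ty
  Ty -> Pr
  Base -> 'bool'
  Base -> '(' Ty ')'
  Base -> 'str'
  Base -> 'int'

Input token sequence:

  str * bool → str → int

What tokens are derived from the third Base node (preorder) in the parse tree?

[Ty [Pr [Pr [Base str]] * [Base bool]] → [Ty [Pr [Base str]] → [Ty [Pr [Base int]]]]]

str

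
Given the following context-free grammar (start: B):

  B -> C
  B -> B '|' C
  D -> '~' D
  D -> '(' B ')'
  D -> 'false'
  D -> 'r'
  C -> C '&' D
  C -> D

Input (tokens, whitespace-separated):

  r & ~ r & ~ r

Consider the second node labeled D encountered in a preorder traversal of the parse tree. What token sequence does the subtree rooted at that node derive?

~ r

[B [C [C [C [D r]] & [D ~ [D r]]] & [D ~ [D r]]]]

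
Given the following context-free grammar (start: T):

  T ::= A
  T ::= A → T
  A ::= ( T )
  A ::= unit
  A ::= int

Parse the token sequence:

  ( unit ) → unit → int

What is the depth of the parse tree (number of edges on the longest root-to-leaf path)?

4

[T [A ( [T [A unit]] )] → [T [A unit] → [T [A int]]]]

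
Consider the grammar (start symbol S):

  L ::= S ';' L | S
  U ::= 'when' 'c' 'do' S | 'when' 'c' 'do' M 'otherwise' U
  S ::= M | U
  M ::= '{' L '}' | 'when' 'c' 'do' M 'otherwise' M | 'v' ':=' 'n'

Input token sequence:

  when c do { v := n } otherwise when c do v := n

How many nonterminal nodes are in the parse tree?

[S [U when c do [M { [L [S [M v := n]]] }] otherwise [U when c do [S [M v := n]]]]]

9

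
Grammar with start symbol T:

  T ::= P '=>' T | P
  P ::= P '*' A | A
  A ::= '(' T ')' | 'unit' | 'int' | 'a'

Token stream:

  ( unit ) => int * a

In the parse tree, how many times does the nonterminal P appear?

[T [P [A ( [T [P [A unit]]] )]] => [T [P [P [A int]] * [A a]]]]

4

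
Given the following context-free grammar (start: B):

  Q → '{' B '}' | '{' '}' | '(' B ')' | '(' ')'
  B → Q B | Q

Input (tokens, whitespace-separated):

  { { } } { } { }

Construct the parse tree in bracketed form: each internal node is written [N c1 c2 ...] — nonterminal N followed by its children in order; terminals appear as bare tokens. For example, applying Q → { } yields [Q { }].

[B [Q { [B [Q { }]] }] [B [Q { }] [B [Q { }]]]]

B
Q B
{ B } B
{ Q } B
{ { } } B
{ { } } Q B
{ { } } { } B
{ { } } { } Q
{ { } } { } { }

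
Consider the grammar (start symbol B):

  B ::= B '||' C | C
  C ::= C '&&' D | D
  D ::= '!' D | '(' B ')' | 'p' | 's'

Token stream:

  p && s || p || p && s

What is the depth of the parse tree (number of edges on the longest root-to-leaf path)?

[B [B [B [C [C [D p]] && [D s]]] || [C [D p]]] || [C [C [D p]] && [D s]]]

6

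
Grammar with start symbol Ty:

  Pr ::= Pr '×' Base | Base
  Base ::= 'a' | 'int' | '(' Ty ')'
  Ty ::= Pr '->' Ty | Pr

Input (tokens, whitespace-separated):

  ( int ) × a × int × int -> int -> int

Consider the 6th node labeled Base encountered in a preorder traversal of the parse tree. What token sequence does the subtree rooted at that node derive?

[Ty [Pr [Pr [Pr [Pr [Base ( [Ty [Pr [Base int]]] )]] × [Base a]] × [Base int]] × [Base int]] -> [Ty [Pr [Base int]] -> [Ty [Pr [Base int]]]]]

int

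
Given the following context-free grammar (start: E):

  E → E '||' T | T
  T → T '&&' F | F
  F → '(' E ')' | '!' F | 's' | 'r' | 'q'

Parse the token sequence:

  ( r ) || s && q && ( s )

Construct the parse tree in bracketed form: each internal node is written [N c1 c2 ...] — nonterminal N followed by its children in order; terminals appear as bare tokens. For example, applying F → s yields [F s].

E
E || T
T || T
F || T
( E ) || T
( T ) || T
( F ) || T
( r ) || T
( r ) || T && F
( r ) || T && F && F
( r ) || F && F && F
( r ) || s && F && F
( r ) || s && q && F
( r ) || s && q && ( E )
( r ) || s && q && ( T )
( r ) || s && q && ( F )
( r ) || s && q && ( s )

[E [E [T [F ( [E [T [F r]]] )]]] || [T [T [T [F s]] && [F q]] && [F ( [E [T [F s]]] )]]]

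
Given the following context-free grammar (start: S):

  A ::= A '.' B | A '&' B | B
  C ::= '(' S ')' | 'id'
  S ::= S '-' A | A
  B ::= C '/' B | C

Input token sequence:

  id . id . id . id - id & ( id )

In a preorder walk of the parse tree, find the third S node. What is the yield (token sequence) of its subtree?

[S [S [A [A [A [A [B [C id]]] . [B [C id]]] . [B [C id]]] . [B [C id]]]] - [A [A [B [C id]]] & [B [C ( [S [A [B [C id]]]] )]]]]

id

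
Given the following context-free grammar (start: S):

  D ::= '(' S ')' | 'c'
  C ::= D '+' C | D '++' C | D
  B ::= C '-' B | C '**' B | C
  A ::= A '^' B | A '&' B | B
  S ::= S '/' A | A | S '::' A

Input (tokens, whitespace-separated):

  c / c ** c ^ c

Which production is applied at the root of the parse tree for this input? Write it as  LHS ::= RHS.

S ::= S '/' A

[S [S [A [B [C [D c]]]]] / [A [A [B [C [D c]] ** [B [C [D c]]]]] ^ [B [C [D c]]]]]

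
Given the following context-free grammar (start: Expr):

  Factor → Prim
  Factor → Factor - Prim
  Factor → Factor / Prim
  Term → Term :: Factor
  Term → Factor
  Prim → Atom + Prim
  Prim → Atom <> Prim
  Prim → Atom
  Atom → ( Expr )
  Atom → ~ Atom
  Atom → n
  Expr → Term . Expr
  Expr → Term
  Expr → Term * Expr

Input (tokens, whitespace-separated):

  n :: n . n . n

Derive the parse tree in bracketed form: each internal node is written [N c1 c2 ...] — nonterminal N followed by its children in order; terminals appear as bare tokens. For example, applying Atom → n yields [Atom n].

[Expr [Term [Term [Factor [Prim [Atom n]]]] :: [Factor [Prim [Atom n]]]] . [Expr [Term [Factor [Prim [Atom n]]]] . [Expr [Term [Factor [Prim [Atom n]]]]]]]

Expr
Term . Expr
Term :: Factor . Expr
Factor :: Factor . Expr
Prim :: Factor . Expr
Atom :: Factor . Expr
n :: Factor . Expr
n :: Prim . Expr
n :: Atom . Expr
n :: n . Expr
n :: n . Term . Expr
n :: n . Factor . Expr
n :: n . Prim . Expr
n :: n . Atom . Expr
n :: n . n . Expr
n :: n . n . Term
n :: n . n . Factor
n :: n . n . Prim
n :: n . n . Atom
n :: n . n . n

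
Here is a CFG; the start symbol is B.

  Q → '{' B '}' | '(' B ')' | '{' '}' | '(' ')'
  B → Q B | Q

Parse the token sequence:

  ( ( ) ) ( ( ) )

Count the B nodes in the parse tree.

4

[B [Q ( [B [Q ( )]] )] [B [Q ( [B [Q ( )]] )]]]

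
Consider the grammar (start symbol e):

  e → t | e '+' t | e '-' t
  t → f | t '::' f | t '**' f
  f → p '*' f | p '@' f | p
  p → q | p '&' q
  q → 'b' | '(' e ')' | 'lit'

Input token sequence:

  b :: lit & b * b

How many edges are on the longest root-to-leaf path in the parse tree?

6

[e [t [t [f [p [q b]]]] :: [f [p [p [q lit]] & [q b]] * [f [p [q b]]]]]]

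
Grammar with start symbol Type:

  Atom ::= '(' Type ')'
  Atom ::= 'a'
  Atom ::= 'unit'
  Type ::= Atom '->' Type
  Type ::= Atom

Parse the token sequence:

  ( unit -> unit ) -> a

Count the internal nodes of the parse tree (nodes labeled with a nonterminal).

8

[Type [Atom ( [Type [Atom unit] -> [Type [Atom unit]]] )] -> [Type [Atom a]]]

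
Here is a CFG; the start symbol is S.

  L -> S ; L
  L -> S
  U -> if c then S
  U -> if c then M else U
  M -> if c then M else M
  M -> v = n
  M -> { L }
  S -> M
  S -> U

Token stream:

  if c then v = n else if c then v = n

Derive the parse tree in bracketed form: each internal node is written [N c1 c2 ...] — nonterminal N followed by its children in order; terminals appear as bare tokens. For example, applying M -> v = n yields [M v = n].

S
U
if c then M else U
if c then v = n else U
if c then v = n else if c then S
if c then v = n else if c then M
if c then v = n else if c then v = n

[S [U if c then [M v = n] else [U if c then [S [M v = n]]]]]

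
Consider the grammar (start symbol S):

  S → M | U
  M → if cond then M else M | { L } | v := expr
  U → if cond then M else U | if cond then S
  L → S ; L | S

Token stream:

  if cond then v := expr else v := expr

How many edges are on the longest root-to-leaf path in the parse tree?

[S [M if cond then [M v := expr] else [M v := expr]]]

3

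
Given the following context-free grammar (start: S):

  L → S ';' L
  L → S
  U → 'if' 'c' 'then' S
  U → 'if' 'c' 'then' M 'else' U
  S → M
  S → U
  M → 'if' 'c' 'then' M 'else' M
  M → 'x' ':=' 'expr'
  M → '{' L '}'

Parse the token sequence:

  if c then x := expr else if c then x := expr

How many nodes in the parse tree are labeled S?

2

[S [U if c then [M x := expr] else [U if c then [S [M x := expr]]]]]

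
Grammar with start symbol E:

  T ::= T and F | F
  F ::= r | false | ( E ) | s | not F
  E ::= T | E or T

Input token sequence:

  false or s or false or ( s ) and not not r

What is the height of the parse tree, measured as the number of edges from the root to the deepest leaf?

7

[E [E [E [E [T [F false]]] or [T [F s]]] or [T [F false]]] or [T [T [F ( [E [T [F s]]] )]] and [F not [F not [F r]]]]]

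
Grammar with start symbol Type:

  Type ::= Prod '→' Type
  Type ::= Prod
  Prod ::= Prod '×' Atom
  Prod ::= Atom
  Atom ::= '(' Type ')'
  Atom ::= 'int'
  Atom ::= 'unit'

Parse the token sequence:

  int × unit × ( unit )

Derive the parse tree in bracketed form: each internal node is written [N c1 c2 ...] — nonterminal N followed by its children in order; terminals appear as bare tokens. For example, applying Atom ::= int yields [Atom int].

[Type [Prod [Prod [Prod [Atom int]] × [Atom unit]] × [Atom ( [Type [Prod [Atom unit]]] )]]]

Type
Prod
Prod × Atom
Prod × Atom × Atom
Atom × Atom × Atom
int × Atom × Atom
int × unit × Atom
int × unit × ( Type )
int × unit × ( Prod )
int × unit × ( Atom )
int × unit × ( unit )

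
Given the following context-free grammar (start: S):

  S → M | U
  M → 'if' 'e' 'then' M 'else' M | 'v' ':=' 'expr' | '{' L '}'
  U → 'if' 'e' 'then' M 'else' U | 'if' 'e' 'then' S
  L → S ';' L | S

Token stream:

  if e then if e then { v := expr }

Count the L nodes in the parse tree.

1

[S [U if e then [S [U if e then [S [M { [L [S [M v := expr]]] }]]]]]]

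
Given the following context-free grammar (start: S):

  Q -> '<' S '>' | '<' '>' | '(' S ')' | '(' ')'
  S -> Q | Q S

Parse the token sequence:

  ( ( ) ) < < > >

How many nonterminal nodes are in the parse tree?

[S [Q ( [S [Q ( )]] )] [S [Q < [S [Q < >]] >]]]

8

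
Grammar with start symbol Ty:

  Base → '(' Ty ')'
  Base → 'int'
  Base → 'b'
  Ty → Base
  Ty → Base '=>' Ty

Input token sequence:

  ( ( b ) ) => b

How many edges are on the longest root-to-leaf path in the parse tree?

6

[Ty [Base ( [Ty [Base ( [Ty [Base b]] )]] )] => [Ty [Base b]]]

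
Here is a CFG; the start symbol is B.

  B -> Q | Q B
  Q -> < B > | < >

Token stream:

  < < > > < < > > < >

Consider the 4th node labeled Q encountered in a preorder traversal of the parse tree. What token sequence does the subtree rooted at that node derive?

< >

[B [Q < [B [Q < >]] >] [B [Q < [B [Q < >]] >] [B [Q < >]]]]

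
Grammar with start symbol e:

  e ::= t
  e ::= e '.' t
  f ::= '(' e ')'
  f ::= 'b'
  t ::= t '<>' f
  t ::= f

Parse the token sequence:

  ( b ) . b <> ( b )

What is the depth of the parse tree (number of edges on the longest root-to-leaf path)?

7

[e [e [t [f ( [e [t [f b]]] )]]] . [t [t [f b]] <> [f ( [e [t [f b]]] )]]]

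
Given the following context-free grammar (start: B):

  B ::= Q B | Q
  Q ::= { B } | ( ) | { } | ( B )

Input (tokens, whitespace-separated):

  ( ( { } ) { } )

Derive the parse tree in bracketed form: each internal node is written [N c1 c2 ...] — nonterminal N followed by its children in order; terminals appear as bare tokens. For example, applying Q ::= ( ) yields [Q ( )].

B
Q
( B )
( Q B )
( ( B ) B )
( ( Q ) B )
( ( { } ) B )
( ( { } ) Q )
( ( { } ) { } )

[B [Q ( [B [Q ( [B [Q { }]] )] [B [Q { }]]] )]]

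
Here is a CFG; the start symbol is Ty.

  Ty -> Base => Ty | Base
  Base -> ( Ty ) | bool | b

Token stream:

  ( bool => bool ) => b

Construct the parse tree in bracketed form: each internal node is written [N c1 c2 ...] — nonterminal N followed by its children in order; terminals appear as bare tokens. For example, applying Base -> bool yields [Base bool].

Ty
Base => Ty
( Ty ) => Ty
( Base => Ty ) => Ty
( bool => Ty ) => Ty
( bool => Base ) => Ty
( bool => bool ) => Ty
( bool => bool ) => Base
( bool => bool ) => b

[Ty [Base ( [Ty [Base bool] => [Ty [Base bool]]] )] => [Ty [Base b]]]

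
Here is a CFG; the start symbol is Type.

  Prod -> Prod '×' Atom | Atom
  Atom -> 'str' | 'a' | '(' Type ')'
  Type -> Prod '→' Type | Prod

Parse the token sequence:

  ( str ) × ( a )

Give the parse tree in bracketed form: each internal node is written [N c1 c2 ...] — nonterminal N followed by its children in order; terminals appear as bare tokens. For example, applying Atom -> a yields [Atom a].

Type
Prod
Prod × Atom
Atom × Atom
( Type ) × Atom
( Prod ) × Atom
( Atom ) × Atom
( str ) × Atom
( str ) × ( Type )
( str ) × ( Prod )
( str ) × ( Atom )
( str ) × ( a )

[Type [Prod [Prod [Atom ( [Type [Prod [Atom str]]] )]] × [Atom ( [Type [Prod [Atom a]]] )]]]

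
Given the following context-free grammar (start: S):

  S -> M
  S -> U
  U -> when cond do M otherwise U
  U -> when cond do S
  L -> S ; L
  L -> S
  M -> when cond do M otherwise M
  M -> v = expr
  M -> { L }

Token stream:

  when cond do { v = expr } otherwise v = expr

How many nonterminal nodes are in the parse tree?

[S [M when cond do [M { [L [S [M v = expr]]] }] otherwise [M v = expr]]]

7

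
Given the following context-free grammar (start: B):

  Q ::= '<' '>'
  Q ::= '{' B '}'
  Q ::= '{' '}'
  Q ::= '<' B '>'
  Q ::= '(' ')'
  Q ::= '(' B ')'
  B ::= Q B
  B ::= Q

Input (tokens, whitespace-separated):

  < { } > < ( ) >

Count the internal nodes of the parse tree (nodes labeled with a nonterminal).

[B [Q < [B [Q { }]] >] [B [Q < [B [Q ( )]] >]]]

8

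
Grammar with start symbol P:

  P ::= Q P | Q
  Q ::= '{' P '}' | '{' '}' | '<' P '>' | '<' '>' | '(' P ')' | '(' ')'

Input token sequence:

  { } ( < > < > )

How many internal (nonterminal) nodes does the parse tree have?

[P [Q { }] [P [Q ( [P [Q < >] [P [Q < >]]] )]]]

8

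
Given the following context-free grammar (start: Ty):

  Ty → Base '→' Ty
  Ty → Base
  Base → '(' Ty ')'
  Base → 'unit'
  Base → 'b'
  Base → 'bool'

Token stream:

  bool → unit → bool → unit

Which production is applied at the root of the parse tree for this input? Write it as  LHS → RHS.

[Ty [Base bool] → [Ty [Base unit] → [Ty [Base bool] → [Ty [Base unit]]]]]

Ty → Base '→' Ty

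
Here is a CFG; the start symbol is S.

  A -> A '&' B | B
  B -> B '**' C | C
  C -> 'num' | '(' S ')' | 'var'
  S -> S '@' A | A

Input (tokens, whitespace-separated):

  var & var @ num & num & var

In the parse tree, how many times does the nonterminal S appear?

[S [S [A [A [B [C var]]] & [B [C var]]]] @ [A [A [A [B [C num]]] & [B [C num]]] & [B [C var]]]]

2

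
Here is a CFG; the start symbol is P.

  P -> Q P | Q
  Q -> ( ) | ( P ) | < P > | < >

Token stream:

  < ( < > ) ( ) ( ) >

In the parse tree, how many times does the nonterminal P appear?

5

[P [Q < [P [Q ( [P [Q < >]] )] [P [Q ( )] [P [Q ( )]]]] >]]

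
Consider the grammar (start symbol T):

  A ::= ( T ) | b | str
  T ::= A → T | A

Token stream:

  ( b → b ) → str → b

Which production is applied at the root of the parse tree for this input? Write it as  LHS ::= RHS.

[T [A ( [T [A b] → [T [A b]]] )] → [T [A str] → [T [A b]]]]

T ::= A → T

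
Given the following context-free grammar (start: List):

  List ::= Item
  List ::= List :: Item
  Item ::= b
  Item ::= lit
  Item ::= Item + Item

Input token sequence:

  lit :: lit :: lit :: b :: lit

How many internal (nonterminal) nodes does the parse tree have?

[List [List [List [List [List [Item lit]] :: [Item lit]] :: [Item lit]] :: [Item b]] :: [Item lit]]

10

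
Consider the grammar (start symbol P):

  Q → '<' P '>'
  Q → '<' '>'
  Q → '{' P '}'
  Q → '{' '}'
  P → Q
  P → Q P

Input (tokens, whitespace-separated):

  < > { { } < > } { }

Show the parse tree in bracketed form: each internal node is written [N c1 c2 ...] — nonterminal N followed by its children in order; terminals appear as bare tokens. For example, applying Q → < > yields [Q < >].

P
Q P
< > P
< > Q P
< > { P } P
< > { Q P } P
< > { { } P } P
< > { { } Q } P
< > { { } < > } P
< > { { } < > } Q
< > { { } < > } { }

[P [Q < >] [P [Q { [P [Q { }] [P [Q < >]]] }] [P [Q { }]]]]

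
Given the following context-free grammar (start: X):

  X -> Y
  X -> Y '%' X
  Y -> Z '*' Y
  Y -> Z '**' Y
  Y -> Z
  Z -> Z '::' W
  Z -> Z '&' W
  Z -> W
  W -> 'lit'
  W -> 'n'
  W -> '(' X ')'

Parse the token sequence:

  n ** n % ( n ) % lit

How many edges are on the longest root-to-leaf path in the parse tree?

[X [Y [Z [W n]] ** [Y [Z [W n]]]] % [X [Y [Z [W ( [X [Y [Z [W n]]]] )]]] % [X [Y [Z [W lit]]]]]]

9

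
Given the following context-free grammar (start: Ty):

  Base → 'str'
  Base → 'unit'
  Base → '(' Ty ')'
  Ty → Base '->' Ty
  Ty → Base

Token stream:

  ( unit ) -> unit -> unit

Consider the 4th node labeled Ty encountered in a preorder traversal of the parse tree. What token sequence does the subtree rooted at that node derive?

[Ty [Base ( [Ty [Base unit]] )] -> [Ty [Base unit] -> [Ty [Base unit]]]]

unit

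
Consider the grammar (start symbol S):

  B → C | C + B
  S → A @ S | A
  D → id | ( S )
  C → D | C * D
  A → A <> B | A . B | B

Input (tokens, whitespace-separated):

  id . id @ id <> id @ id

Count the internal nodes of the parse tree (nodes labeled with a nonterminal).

[S [A [A [B [C [D id]]]] . [B [C [D id]]]] @ [S [A [A [B [C [D id]]]] <> [B [C [D id]]]] @ [S [A [B [C [D id]]]]]]]

23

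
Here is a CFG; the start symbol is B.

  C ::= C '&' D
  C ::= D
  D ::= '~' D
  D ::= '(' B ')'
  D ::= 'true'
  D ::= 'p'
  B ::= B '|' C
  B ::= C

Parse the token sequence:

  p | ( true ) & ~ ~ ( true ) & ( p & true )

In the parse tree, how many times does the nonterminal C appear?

[B [B [C [D p]]] | [C [C [C [D ( [B [C [D true]]] )]] & [D ~ [D ~ [D ( [B [C [D true]]] )]]]] & [D ( [B [C [C [D p]] & [D true]]] )]]]

8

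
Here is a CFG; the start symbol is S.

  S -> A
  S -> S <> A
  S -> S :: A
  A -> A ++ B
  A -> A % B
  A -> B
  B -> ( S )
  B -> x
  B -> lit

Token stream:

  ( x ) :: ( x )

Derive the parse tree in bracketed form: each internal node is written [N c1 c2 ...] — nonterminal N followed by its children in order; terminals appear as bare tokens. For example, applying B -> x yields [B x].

S
S :: A
A :: A
B :: A
( S ) :: A
( A ) :: A
( B ) :: A
( x ) :: A
( x ) :: B
( x ) :: ( S )
( x ) :: ( A )
( x ) :: ( B )
( x ) :: ( x )

[S [S [A [B ( [S [A [B x]]] )]]] :: [A [B ( [S [A [B x]]] )]]]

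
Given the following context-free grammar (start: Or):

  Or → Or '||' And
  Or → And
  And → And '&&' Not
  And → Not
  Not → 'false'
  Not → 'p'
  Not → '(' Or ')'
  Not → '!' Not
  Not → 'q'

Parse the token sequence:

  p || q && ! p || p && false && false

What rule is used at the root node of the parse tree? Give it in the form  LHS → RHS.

[Or [Or [Or [And [Not p]]] || [And [And [Not q]] && [Not ! [Not p]]]] || [And [And [And [Not p]] && [Not false]] && [Not false]]]

Or → Or '||' And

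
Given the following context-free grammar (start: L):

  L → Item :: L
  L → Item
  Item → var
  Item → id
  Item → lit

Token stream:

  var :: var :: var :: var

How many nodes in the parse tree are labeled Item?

4

[L [Item var] :: [L [Item var] :: [L [Item var] :: [L [Item var]]]]]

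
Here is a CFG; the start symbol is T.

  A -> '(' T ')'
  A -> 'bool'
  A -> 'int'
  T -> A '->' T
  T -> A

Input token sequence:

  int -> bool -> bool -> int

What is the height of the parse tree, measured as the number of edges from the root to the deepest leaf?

5

[T [A int] -> [T [A bool] -> [T [A bool] -> [T [A int]]]]]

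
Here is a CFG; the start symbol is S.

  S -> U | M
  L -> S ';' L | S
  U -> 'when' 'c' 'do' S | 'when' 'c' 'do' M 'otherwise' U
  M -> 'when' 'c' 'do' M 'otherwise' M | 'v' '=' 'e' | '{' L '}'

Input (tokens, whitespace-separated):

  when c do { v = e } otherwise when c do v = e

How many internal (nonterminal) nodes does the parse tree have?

[S [U when c do [M { [L [S [M v = e]]] }] otherwise [U when c do [S [M v = e]]]]]

9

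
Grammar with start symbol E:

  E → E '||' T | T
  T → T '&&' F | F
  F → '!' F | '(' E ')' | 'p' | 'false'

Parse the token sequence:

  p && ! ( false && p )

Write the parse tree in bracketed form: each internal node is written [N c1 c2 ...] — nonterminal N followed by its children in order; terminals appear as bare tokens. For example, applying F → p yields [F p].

E
T
T && F
F && F
p && F
p && ! F
p && ! ( E )
p && ! ( T )
p && ! ( T && F )
p && ! ( F && F )
p && ! ( false && F )
p && ! ( false && p )

[E [T [T [F p]] && [F ! [F ( [E [T [T [F false]] && [F p]]] )]]]]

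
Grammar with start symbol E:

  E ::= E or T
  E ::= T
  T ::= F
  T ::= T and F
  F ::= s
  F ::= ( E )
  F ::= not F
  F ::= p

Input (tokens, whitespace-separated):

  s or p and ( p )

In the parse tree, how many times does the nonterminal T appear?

4

[E [E [T [F s]]] or [T [T [F p]] and [F ( [E [T [F p]]] )]]]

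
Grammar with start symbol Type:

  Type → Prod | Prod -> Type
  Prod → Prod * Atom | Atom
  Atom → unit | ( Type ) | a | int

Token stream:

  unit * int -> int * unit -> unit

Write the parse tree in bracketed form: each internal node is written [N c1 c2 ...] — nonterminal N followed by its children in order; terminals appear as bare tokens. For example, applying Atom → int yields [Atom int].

Type
Prod -> Type
Prod * Atom -> Type
Atom * Atom -> Type
unit * Atom -> Type
unit * int -> Type
unit * int -> Prod -> Type
unit * int -> Prod * Atom -> Type
unit * int -> Atom * Atom -> Type
unit * int -> int * Atom -> Type
unit * int -> int * unit -> Type
unit * int -> int * unit -> Prod
unit * int -> int * unit -> Atom
unit * int -> int * unit -> unit

[Type [Prod [Prod [Atom unit]] * [Atom int]] -> [Type [Prod [Prod [Atom int]] * [Atom unit]] -> [Type [Prod [Atom unit]]]]]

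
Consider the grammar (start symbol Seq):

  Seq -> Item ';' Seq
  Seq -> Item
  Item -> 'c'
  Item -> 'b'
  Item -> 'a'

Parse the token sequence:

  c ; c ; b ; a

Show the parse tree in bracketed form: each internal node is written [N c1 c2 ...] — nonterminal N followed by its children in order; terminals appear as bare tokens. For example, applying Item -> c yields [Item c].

[Seq [Item c] ; [Seq [Item c] ; [Seq [Item b] ; [Seq [Item a]]]]]

Seq
Item ; Seq
c ; Seq
c ; Item ; Seq
c ; c ; Seq
c ; c ; Item ; Seq
c ; c ; b ; Seq
c ; c ; b ; Item
c ; c ; b ; a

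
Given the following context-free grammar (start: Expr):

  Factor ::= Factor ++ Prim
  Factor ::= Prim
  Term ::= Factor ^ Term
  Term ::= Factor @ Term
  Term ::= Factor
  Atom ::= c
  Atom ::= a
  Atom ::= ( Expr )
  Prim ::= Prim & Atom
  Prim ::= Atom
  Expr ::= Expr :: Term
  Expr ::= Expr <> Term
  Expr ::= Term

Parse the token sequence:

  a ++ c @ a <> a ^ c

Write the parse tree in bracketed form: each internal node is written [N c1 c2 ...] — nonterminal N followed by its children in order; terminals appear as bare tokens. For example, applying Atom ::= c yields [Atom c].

[Expr [Expr [Term [Factor [Factor [Prim [Atom a]]] ++ [Prim [Atom c]]] @ [Term [Factor [Prim [Atom a]]]]]] <> [Term [Factor [Prim [Atom a]]] ^ [Term [Factor [Prim [Atom c]]]]]]

Expr
Expr <> Term
Term <> Term
Factor @ Term <> Term
Factor ++ Prim @ Term <> Term
Prim ++ Prim @ Term <> Term
Atom ++ Prim @ Term <> Term
a ++ Prim @ Term <> Term
a ++ Atom @ Term <> Term
a ++ c @ Term <> Term
a ++ c @ Factor <> Term
a ++ c @ Prim <> Term
a ++ c @ Atom <> Term
a ++ c @ a <> Term
a ++ c @ a <> Factor ^ Term
a ++ c @ a <> Prim ^ Term
a ++ c @ a <> Atom ^ Term
a ++ c @ a <> a ^ Term
a ++ c @ a <> a ^ Factor
a ++ c @ a <> a ^ Prim
a ++ c @ a <> a ^ Atom
a ++ c @ a <> a ^ c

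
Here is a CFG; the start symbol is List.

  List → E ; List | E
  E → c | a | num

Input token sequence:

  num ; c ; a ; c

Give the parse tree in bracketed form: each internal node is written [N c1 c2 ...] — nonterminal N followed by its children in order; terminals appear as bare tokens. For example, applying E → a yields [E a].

List
E ; List
num ; List
num ; E ; List
num ; c ; List
num ; c ; E ; List
num ; c ; a ; List
num ; c ; a ; E
num ; c ; a ; c

[List [E num] ; [List [E c] ; [List [E a] ; [List [E c]]]]]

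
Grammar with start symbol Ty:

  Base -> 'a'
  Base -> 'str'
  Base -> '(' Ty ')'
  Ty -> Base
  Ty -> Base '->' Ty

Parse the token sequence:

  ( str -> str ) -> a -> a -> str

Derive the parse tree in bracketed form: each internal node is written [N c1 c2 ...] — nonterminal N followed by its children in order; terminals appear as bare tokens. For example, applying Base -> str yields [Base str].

[Ty [Base ( [Ty [Base str] -> [Ty [Base str]]] )] -> [Ty [Base a] -> [Ty [Base a] -> [Ty [Base str]]]]]

Ty
Base -> Ty
( Ty ) -> Ty
( Base -> Ty ) -> Ty
( str -> Ty ) -> Ty
( str -> Base ) -> Ty
( str -> str ) -> Ty
( str -> str ) -> Base -> Ty
( str -> str ) -> a -> Ty
( str -> str ) -> a -> Base -> Ty
( str -> str ) -> a -> a -> Ty
( str -> str ) -> a -> a -> Base
( str -> str ) -> a -> a -> str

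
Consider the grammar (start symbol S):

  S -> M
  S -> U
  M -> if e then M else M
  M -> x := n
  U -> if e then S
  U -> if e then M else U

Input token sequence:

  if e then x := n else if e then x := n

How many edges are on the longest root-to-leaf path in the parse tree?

5

[S [U if e then [M x := n] else [U if e then [S [M x := n]]]]]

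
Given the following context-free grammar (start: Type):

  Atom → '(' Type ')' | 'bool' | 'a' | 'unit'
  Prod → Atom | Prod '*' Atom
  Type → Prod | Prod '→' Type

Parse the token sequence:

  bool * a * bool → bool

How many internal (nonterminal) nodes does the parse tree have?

[Type [Prod [Prod [Prod [Atom bool]] * [Atom a]] * [Atom bool]] → [Type [Prod [Atom bool]]]]

10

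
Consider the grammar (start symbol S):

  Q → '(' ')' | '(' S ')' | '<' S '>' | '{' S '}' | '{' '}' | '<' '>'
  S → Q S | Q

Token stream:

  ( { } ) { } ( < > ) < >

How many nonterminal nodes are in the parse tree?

12

[S [Q ( [S [Q { }]] )] [S [Q { }] [S [Q ( [S [Q < >]] )] [S [Q < >]]]]]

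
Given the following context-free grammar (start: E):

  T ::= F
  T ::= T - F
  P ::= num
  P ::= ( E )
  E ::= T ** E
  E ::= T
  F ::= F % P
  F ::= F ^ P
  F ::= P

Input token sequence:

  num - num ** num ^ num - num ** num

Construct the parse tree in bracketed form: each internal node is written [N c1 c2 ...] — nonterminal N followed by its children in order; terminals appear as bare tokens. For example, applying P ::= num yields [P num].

E
T ** E
T - F ** E
F - F ** E
P - F ** E
num - F ** E
num - P ** E
num - num ** E
num - num ** T ** E
num - num ** T - F ** E
num - num ** F - F ** E
num - num ** F ^ P - F ** E
num - num ** P ^ P - F ** E
num - num ** num ^ P - F ** E
num - num ** num ^ num - F ** E
num - num ** num ^ num - P ** E
num - num ** num ^ num - num ** E
num - num ** num ^ num - num ** T
num - num ** num ^ num - num ** F
num - num ** num ^ num - num ** P
num - num ** num ^ num - num ** num

[E [T [T [F [P num]]] - [F [P num]]] ** [E [T [T [F [F [P num]] ^ [P num]]] - [F [P num]]] ** [E [T [F [P num]]]]]]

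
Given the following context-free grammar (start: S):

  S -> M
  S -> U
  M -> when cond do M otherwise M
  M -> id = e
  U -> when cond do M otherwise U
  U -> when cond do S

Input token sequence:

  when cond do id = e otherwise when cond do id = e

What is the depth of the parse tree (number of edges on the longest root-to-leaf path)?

[S [U when cond do [M id = e] otherwise [U when cond do [S [M id = e]]]]]

5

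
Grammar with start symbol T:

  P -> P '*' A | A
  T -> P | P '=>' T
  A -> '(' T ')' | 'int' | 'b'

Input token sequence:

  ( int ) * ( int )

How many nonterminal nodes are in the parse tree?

[T [P [P [A ( [T [P [A int]]] )]] * [A ( [T [P [A int]]] )]]]

11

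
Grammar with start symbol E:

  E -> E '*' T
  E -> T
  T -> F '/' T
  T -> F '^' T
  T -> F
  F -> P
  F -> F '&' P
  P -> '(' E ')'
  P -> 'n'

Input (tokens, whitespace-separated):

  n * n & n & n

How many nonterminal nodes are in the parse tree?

[E [E [T [F [P n]]]] * [T [F [F [F [P n]] & [P n]] & [P n]]]]

12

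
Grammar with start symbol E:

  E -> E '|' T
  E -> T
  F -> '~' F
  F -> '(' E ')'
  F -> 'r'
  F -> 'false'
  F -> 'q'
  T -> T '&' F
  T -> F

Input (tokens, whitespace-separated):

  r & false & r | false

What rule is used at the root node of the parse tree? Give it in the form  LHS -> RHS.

[E [E [T [T [T [F r]] & [F false]] & [F r]]] | [T [F false]]]

E -> E '|' T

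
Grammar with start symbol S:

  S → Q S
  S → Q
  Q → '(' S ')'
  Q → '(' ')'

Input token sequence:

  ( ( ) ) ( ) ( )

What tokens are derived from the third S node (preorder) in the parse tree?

( ) ( )

[S [Q ( [S [Q ( )]] )] [S [Q ( )] [S [Q ( )]]]]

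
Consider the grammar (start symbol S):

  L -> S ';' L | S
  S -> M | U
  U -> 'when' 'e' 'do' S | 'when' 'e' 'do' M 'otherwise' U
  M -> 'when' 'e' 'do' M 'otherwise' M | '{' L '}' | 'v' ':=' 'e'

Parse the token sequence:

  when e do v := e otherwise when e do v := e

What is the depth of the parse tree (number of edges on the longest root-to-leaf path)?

[S [U when e do [M v := e] otherwise [U when e do [S [M v := e]]]]]

5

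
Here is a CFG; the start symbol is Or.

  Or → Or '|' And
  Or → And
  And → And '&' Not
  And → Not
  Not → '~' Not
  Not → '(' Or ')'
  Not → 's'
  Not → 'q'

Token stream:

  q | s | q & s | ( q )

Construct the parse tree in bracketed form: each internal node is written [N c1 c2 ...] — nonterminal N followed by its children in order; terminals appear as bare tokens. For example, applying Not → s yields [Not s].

Or
Or | And
Or | And | And
Or | And | And | And
And | And | And | And
Not | And | And | And
q | And | And | And
q | Not | And | And
q | s | And | And
q | s | And & Not | And
q | s | Not & Not | And
q | s | q & Not | And
q | s | q & s | And
q | s | q & s | Not
q | s | q & s | ( Or )
q | s | q & s | ( And )
q | s | q & s | ( Not )
q | s | q & s | ( q )

[Or [Or [Or [Or [And [Not q]]] | [And [Not s]]] | [And [And [Not q]] & [Not s]]] | [And [Not ( [Or [And [Not q]]] )]]]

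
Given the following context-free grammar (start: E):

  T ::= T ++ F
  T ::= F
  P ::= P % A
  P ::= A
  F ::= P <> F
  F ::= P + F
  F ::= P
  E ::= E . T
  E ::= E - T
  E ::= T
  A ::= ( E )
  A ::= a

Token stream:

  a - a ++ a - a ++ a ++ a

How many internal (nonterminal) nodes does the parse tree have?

27

[E [E [E [T [F [P [A a]]]]] - [T [T [F [P [A a]]]] ++ [F [P [A a]]]]] - [T [T [T [F [P [A a]]]] ++ [F [P [A a]]]] ++ [F [P [A a]]]]]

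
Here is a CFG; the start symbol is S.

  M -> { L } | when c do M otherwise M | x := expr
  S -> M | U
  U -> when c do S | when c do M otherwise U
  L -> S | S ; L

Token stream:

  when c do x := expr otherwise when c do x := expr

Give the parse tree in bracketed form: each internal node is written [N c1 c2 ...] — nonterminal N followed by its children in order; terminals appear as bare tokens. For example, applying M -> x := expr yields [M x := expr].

[S [U when c do [M x := expr] otherwise [U when c do [S [M x := expr]]]]]

S
U
when c do M otherwise U
when c do x := expr otherwise U
when c do x := expr otherwise when c do S
when c do x := expr otherwise when c do M
when c do x := expr otherwise when c do x := expr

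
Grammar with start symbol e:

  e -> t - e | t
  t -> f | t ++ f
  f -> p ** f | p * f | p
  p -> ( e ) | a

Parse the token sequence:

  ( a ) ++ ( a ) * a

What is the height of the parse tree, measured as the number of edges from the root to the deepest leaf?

9

[e [t [t [f [p ( [e [t [f [p a]]]] )]]] ++ [f [p ( [e [t [f [p a]]]] )] * [f [p a]]]]]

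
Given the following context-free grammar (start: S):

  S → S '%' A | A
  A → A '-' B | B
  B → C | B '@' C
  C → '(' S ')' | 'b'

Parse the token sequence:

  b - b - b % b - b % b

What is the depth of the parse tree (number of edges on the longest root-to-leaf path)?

8

[S [S [S [A [A [A [B [C b]]] - [B [C b]]] - [B [C b]]]] % [A [A [B [C b]]] - [B [C b]]]] % [A [B [C b]]]]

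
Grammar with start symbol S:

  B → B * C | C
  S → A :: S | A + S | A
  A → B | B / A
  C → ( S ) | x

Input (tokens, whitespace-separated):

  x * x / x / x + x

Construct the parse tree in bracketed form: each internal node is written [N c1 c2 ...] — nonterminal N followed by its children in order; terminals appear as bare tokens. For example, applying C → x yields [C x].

[S [A [B [B [C x]] * [C x]] / [A [B [C x]] / [A [B [C x]]]]] + [S [A [B [C x]]]]]

S
A + S
B / A + S
B * C / A + S
C * C / A + S
x * C / A + S
x * x / A + S
x * x / B / A + S
x * x / C / A + S
x * x / x / A + S
x * x / x / B + S
x * x / x / C + S
x * x / x / x + S
x * x / x / x + A
x * x / x / x + B
x * x / x / x + C
x * x / x / x + x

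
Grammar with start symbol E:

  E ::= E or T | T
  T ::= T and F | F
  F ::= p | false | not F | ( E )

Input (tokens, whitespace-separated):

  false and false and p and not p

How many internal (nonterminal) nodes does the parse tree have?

[E [T [T [T [T [F false]] and [F false]] and [F p]] and [F not [F p]]]]

10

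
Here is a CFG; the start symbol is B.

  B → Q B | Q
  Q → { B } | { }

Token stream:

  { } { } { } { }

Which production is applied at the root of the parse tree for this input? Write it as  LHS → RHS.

[B [Q { }] [B [Q { }] [B [Q { }] [B [Q { }]]]]]

B → Q B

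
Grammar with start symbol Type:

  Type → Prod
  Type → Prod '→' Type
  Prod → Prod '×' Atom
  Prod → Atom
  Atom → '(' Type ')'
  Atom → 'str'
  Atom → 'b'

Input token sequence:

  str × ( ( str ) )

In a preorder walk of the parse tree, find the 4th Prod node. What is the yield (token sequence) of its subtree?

str

[Type [Prod [Prod [Atom str]] × [Atom ( [Type [Prod [Atom ( [Type [Prod [Atom str]]] )]]] )]]]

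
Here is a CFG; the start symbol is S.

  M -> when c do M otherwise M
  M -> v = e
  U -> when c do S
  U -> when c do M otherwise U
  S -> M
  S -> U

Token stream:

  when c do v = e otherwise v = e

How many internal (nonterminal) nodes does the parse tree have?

4

[S [M when c do [M v = e] otherwise [M v = e]]]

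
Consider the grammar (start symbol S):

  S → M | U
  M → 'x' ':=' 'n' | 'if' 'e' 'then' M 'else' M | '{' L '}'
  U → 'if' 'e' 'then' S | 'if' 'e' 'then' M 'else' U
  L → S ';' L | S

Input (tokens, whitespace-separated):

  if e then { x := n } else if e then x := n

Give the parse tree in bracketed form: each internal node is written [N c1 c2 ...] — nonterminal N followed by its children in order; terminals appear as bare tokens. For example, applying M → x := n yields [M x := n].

[S [U if e then [M { [L [S [M x := n]]] }] else [U if e then [S [M x := n]]]]]

S
U
if e then M else U
if e then { L } else U
if e then { S } else U
if e then { M } else U
if e then { x := n } else U
if e then { x := n } else if e then S
if e then { x := n } else if e then M
if e then { x := n } else if e then x := n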